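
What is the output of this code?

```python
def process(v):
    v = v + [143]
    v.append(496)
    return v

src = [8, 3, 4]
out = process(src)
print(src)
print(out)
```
[8, 3, 4]
[8, 3, 4, 143, 496]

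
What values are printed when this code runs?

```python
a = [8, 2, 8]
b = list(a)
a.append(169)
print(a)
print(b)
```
[8, 2, 8, 169]
[8, 2, 8]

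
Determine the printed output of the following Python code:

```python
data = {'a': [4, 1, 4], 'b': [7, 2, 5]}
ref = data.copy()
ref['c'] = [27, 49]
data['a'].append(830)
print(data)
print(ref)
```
{'a': [4, 1, 4, 830], 'b': [7, 2, 5]}
{'a': [4, 1, 4, 830], 'b': [7, 2, 5], 'c': [27, 49]}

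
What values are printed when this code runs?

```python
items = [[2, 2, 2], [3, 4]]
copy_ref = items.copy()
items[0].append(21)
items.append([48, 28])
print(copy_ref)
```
[[2, 2, 2, 21], [3, 4]]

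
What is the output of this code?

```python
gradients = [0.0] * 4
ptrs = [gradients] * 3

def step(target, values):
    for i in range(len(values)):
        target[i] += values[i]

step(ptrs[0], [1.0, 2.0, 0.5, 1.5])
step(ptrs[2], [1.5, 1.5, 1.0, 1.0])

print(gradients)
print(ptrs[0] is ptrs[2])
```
[2.5, 3.5, 1.5, 2.5]
True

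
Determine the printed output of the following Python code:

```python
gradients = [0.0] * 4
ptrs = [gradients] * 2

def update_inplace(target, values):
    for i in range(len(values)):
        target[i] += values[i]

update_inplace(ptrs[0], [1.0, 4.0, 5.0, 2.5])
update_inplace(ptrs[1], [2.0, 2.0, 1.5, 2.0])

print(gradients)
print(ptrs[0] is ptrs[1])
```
[3.0, 6.0, 6.5, 4.5]
True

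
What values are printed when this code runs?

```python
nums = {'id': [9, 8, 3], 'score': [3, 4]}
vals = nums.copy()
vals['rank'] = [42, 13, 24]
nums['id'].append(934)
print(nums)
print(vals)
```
{'id': [9, 8, 3, 934], 'score': [3, 4]}
{'id': [9, 8, 3, 934], 'score': [3, 4], 'rank': [42, 13, 24]}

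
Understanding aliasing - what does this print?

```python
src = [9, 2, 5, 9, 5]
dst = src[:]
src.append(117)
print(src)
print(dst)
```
[9, 2, 5, 9, 5, 117]
[9, 2, 5, 9, 5]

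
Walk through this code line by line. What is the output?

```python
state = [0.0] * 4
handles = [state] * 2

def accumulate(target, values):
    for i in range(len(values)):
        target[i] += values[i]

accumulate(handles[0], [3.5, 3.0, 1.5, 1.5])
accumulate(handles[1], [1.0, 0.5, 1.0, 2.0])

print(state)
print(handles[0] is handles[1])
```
[4.5, 3.5, 2.5, 3.5]
True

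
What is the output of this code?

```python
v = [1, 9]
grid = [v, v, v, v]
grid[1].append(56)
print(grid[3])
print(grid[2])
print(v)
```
[1, 9, 56]
[1, 9, 56]
[1, 9, 56]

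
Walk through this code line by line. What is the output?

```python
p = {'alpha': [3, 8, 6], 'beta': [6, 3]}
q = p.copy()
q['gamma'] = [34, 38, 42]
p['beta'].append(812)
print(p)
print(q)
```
{'alpha': [3, 8, 6], 'beta': [6, 3, 812]}
{'alpha': [3, 8, 6], 'beta': [6, 3, 812], 'gamma': [34, 38, 42]}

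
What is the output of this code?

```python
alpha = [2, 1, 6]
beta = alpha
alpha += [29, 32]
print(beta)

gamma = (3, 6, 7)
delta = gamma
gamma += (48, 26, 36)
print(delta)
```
[2, 1, 6, 29, 32]
(3, 6, 7)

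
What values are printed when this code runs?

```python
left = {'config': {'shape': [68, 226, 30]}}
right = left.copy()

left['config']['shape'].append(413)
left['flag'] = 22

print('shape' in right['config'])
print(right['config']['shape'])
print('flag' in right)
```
True
[68, 226, 30, 413]
False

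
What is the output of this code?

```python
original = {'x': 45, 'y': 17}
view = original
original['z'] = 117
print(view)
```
{'x': 45, 'y': 17, 'z': 117}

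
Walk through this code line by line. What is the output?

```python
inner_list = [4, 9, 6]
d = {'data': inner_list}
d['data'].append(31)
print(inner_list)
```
[4, 9, 6, 31]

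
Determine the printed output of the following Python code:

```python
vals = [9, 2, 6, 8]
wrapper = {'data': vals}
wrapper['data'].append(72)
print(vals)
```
[9, 2, 6, 8, 72]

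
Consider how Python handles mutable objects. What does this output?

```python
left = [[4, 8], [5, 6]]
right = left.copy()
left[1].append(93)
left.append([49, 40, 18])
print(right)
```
[[4, 8], [5, 6, 93]]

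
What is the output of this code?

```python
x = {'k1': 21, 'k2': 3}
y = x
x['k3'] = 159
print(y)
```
{'k1': 21, 'k2': 3, 'k3': 159}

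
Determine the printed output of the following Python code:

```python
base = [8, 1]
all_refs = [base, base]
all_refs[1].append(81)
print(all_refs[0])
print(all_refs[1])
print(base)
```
[8, 1, 81]
[8, 1, 81]
[8, 1, 81]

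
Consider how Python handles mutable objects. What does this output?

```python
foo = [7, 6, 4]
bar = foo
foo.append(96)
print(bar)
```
[7, 6, 4, 96]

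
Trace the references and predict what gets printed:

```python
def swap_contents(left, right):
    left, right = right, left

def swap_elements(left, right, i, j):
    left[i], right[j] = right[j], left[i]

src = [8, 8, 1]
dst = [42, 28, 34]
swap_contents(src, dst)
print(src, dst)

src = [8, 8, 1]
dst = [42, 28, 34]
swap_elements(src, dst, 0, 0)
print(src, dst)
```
[8, 8, 1] [42, 28, 34]
[42, 8, 1] [8, 28, 34]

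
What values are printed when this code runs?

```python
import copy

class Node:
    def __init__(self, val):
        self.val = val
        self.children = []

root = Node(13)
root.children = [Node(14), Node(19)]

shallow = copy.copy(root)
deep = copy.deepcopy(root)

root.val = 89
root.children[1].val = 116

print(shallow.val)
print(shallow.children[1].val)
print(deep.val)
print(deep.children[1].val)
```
13
116
13
19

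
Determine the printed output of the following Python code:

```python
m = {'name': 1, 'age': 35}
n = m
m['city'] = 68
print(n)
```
{'name': 1, 'age': 35, 'city': 68}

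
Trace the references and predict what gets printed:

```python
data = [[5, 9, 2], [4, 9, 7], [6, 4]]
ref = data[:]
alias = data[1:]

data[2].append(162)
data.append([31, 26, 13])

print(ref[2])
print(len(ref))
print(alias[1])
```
[6, 4, 162]
3
[6, 4, 162]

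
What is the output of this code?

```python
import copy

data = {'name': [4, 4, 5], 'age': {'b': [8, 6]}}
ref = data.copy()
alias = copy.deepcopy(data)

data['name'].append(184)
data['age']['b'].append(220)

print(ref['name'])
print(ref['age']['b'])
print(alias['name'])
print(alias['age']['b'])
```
[4, 4, 5, 184]
[8, 6, 220]
[4, 4, 5]
[8, 6]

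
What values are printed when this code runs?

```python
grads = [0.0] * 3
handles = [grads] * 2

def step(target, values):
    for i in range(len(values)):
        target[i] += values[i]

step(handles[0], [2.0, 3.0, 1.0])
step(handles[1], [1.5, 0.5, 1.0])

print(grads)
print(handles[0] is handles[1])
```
[3.5, 3.5, 2.0]
True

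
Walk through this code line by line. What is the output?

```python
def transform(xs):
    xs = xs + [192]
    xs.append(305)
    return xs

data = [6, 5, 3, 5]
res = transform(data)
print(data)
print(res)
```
[6, 5, 3, 5]
[6, 5, 3, 5, 192, 305]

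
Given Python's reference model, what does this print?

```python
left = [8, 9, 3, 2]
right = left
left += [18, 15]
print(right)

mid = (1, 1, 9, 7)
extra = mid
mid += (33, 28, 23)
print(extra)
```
[8, 9, 3, 2, 18, 15]
(1, 1, 9, 7)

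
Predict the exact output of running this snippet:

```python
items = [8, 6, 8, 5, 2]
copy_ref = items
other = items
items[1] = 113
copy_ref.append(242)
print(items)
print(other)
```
[8, 113, 8, 5, 2, 242]
[8, 113, 8, 5, 2, 242]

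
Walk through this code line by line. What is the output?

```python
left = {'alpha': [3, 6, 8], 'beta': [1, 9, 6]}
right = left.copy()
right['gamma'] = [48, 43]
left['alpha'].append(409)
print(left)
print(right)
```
{'alpha': [3, 6, 8, 409], 'beta': [1, 9, 6]}
{'alpha': [3, 6, 8, 409], 'beta': [1, 9, 6], 'gamma': [48, 43]}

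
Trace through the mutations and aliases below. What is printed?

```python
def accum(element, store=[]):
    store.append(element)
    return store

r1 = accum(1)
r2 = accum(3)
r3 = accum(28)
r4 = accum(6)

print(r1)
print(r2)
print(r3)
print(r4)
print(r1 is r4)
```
[1, 3, 28, 6]
[1, 3, 28, 6]
[1, 3, 28, 6]
[1, 3, 28, 6]
True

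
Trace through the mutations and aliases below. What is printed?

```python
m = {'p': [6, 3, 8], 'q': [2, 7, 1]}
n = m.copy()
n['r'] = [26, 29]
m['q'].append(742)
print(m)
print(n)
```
{'p': [6, 3, 8], 'q': [2, 7, 1, 742]}
{'p': [6, 3, 8], 'q': [2, 7, 1, 742], 'r': [26, 29]}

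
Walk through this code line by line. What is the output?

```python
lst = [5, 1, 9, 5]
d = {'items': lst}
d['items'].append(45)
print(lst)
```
[5, 1, 9, 5, 45]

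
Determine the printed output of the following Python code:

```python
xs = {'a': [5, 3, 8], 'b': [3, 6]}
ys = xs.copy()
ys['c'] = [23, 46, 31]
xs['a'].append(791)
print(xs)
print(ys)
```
{'a': [5, 3, 8, 791], 'b': [3, 6]}
{'a': [5, 3, 8, 791], 'b': [3, 6], 'c': [23, 46, 31]}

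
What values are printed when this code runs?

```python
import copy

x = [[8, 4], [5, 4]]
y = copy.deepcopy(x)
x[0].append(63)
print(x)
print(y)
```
[[8, 4, 63], [5, 4]]
[[8, 4], [5, 4]]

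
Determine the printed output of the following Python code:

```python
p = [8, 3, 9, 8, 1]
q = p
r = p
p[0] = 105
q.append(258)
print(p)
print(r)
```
[105, 3, 9, 8, 1, 258]
[105, 3, 9, 8, 1, 258]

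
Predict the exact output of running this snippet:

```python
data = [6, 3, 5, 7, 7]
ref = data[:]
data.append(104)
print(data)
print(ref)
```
[6, 3, 5, 7, 7, 104]
[6, 3, 5, 7, 7]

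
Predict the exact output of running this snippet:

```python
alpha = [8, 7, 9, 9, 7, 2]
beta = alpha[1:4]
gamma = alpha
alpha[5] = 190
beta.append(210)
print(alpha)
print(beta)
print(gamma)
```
[8, 7, 9, 9, 7, 190]
[7, 9, 9, 210]
[8, 7, 9, 9, 7, 190]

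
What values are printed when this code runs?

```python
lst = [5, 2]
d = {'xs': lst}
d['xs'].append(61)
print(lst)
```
[5, 2, 61]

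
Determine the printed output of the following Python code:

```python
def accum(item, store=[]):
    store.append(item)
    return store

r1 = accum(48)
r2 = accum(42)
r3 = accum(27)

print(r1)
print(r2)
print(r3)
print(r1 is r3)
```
[48, 42, 27]
[48, 42, 27]
[48, 42, 27]
True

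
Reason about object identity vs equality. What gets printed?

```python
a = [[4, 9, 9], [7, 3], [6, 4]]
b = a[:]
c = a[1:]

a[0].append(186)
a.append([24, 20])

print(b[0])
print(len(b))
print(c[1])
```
[4, 9, 9, 186]
3
[6, 4]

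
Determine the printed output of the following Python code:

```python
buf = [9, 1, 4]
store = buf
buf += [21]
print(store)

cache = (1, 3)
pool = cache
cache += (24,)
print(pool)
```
[9, 1, 4, 21]
(1, 3)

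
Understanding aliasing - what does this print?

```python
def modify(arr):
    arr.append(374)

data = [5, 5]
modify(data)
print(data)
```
[5, 5, 374]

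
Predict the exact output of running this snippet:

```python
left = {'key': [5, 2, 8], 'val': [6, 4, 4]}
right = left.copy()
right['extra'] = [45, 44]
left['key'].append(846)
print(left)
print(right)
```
{'key': [5, 2, 8, 846], 'val': [6, 4, 4]}
{'key': [5, 2, 8, 846], 'val': [6, 4, 4], 'extra': [45, 44]}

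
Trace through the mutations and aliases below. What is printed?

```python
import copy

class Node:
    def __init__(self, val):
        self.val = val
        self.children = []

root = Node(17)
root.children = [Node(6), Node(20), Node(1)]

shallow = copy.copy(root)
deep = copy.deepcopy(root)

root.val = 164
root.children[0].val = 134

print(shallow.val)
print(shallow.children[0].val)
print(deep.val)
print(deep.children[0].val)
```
17
134
17
6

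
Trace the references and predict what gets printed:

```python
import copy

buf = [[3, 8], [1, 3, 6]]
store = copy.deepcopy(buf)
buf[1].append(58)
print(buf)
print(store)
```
[[3, 8], [1, 3, 6, 58]]
[[3, 8], [1, 3, 6]]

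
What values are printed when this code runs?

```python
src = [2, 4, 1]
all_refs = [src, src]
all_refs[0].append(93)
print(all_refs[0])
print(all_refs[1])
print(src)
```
[2, 4, 1, 93]
[2, 4, 1, 93]
[2, 4, 1, 93]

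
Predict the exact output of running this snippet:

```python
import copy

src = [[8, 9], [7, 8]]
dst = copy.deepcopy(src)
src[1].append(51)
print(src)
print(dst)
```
[[8, 9], [7, 8, 51]]
[[8, 9], [7, 8]]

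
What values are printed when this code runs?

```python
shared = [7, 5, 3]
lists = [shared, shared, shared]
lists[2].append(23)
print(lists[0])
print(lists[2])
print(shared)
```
[7, 5, 3, 23]
[7, 5, 3, 23]
[7, 5, 3, 23]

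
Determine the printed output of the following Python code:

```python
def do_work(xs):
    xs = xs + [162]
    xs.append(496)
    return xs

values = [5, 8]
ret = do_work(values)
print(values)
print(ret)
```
[5, 8]
[5, 8, 162, 496]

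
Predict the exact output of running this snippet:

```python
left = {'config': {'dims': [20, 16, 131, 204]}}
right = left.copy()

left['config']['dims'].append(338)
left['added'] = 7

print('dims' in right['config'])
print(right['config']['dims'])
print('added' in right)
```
True
[20, 16, 131, 204, 338]
False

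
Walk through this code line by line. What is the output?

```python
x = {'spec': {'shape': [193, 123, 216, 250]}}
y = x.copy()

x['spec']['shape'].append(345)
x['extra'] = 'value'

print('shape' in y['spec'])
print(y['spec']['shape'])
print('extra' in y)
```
True
[193, 123, 216, 250, 345]
False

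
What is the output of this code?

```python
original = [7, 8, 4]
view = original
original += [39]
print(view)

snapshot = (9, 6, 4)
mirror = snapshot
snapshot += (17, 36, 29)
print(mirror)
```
[7, 8, 4, 39]
(9, 6, 4)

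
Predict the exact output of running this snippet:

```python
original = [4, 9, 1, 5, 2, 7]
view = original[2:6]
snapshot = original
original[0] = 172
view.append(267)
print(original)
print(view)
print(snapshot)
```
[172, 9, 1, 5, 2, 7]
[1, 5, 2, 7, 267]
[172, 9, 1, 5, 2, 7]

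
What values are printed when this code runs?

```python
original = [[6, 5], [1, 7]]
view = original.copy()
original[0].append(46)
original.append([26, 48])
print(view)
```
[[6, 5, 46], [1, 7]]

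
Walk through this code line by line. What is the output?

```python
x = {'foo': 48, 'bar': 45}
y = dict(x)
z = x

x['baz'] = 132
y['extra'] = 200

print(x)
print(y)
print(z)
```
{'foo': 48, 'bar': 45, 'baz': 132}
{'foo': 48, 'bar': 45, 'extra': 200}
{'foo': 48, 'bar': 45, 'baz': 132}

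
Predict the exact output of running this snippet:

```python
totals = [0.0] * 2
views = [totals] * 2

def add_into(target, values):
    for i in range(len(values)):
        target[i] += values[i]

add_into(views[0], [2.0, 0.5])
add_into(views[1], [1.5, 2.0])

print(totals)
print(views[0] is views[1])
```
[3.5, 2.5]
True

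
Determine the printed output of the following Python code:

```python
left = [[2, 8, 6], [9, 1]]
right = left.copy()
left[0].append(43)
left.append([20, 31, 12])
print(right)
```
[[2, 8, 6, 43], [9, 1]]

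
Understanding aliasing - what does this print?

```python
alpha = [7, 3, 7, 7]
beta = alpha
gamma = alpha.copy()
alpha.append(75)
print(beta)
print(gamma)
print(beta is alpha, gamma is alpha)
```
[7, 3, 7, 7, 75]
[7, 3, 7, 7]
True False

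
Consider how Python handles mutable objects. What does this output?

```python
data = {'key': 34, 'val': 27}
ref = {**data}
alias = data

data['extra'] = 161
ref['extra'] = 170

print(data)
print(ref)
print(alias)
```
{'key': 34, 'val': 27, 'extra': 161}
{'key': 34, 'val': 27, 'extra': 170}
{'key': 34, 'val': 27, 'extra': 161}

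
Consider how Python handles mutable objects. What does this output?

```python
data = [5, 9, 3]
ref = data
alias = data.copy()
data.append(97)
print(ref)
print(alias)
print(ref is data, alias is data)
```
[5, 9, 3, 97]
[5, 9, 3]
True False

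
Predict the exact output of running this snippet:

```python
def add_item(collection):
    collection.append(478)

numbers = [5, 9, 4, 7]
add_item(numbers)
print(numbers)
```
[5, 9, 4, 7, 478]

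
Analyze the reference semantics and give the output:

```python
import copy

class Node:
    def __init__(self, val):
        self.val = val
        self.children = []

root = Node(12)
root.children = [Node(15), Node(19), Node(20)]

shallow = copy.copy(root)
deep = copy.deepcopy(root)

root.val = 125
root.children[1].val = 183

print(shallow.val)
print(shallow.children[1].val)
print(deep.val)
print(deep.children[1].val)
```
12
183
12
19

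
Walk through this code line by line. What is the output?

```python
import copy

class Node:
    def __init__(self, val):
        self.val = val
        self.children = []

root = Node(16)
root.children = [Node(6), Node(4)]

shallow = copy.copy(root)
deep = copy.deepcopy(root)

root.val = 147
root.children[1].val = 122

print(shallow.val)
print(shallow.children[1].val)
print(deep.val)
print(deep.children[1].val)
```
16
122
16
4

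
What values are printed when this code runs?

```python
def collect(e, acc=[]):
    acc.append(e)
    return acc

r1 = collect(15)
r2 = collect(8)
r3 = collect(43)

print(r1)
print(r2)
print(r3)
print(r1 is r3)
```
[15, 8, 43]
[15, 8, 43]
[15, 8, 43]
True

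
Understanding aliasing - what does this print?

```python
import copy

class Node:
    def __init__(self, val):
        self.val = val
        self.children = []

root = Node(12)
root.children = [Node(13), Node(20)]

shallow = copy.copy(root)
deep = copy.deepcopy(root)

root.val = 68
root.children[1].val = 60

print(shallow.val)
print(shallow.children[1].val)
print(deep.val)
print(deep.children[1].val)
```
12
60
12
20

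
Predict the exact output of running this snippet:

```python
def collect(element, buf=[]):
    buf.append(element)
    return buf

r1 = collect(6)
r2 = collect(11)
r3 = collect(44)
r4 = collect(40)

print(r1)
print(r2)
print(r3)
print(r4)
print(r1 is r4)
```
[6, 11, 44, 40]
[6, 11, 44, 40]
[6, 11, 44, 40]
[6, 11, 44, 40]
True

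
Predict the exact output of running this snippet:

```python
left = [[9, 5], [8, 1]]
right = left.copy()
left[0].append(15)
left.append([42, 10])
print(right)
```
[[9, 5, 15], [8, 1]]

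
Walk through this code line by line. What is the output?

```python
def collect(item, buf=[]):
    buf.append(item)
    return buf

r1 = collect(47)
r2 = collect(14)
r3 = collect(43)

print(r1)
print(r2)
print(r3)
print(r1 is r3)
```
[47, 14, 43]
[47, 14, 43]
[47, 14, 43]
True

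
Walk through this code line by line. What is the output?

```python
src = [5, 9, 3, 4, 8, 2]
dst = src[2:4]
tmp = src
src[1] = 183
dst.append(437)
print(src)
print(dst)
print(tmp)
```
[5, 183, 3, 4, 8, 2]
[3, 4, 437]
[5, 183, 3, 4, 8, 2]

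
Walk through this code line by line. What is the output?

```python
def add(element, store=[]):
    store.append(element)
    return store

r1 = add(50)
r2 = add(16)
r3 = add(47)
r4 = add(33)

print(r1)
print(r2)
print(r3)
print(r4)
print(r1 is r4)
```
[50, 16, 47, 33]
[50, 16, 47, 33]
[50, 16, 47, 33]
[50, 16, 47, 33]
True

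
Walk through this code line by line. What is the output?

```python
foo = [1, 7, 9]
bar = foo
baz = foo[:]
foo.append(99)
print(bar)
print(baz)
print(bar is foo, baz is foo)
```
[1, 7, 9, 99]
[1, 7, 9]
True False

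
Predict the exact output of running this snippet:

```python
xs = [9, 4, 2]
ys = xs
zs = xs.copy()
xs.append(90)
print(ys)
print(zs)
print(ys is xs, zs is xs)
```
[9, 4, 2, 90]
[9, 4, 2]
True False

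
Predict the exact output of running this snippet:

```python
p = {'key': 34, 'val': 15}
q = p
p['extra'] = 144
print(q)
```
{'key': 34, 'val': 15, 'extra': 144}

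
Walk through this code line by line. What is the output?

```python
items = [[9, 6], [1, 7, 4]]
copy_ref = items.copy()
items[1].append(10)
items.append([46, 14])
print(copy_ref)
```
[[9, 6], [1, 7, 4, 10]]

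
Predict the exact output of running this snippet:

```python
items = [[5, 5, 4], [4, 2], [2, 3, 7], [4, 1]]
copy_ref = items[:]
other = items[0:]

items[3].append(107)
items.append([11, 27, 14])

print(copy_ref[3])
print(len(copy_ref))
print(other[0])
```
[4, 1, 107]
4
[5, 5, 4]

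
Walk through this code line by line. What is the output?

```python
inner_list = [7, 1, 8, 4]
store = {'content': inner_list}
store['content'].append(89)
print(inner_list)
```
[7, 1, 8, 4, 89]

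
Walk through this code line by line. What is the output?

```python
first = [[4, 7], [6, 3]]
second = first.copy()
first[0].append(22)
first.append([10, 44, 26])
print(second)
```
[[4, 7, 22], [6, 3]]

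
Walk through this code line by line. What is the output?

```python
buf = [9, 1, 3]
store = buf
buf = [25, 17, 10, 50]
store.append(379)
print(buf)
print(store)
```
[25, 17, 10, 50]
[9, 1, 3, 379]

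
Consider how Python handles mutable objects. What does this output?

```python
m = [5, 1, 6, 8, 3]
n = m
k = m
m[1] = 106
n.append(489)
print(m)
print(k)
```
[5, 106, 6, 8, 3, 489]
[5, 106, 6, 8, 3, 489]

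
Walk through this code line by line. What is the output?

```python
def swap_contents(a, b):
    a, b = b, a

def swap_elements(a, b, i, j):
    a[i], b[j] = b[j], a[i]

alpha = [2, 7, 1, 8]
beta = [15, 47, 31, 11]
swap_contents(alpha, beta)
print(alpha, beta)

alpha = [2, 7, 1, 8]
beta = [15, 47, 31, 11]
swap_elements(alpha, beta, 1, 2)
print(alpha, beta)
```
[2, 7, 1, 8] [15, 47, 31, 11]
[2, 31, 1, 8] [15, 47, 7, 11]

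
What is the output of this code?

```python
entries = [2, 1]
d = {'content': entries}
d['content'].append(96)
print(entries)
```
[2, 1, 96]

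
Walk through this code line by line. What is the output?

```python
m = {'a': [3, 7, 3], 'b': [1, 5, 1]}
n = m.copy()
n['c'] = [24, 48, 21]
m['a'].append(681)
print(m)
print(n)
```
{'a': [3, 7, 3, 681], 'b': [1, 5, 1]}
{'a': [3, 7, 3, 681], 'b': [1, 5, 1], 'c': [24, 48, 21]}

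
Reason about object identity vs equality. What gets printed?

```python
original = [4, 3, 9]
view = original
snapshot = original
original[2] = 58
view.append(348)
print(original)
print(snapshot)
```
[4, 3, 58, 348]
[4, 3, 58, 348]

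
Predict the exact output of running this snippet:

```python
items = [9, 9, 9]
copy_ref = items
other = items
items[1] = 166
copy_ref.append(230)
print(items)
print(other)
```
[9, 166, 9, 230]
[9, 166, 9, 230]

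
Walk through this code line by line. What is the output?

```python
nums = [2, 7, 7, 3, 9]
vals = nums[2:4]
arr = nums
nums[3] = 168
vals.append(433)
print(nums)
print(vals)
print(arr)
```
[2, 7, 7, 168, 9]
[7, 3, 433]
[2, 7, 7, 168, 9]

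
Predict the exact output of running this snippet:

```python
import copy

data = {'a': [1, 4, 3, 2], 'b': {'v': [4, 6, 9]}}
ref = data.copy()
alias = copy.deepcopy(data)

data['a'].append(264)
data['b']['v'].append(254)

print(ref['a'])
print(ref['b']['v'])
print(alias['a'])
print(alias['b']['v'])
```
[1, 4, 3, 2, 264]
[4, 6, 9, 254]
[1, 4, 3, 2]
[4, 6, 9]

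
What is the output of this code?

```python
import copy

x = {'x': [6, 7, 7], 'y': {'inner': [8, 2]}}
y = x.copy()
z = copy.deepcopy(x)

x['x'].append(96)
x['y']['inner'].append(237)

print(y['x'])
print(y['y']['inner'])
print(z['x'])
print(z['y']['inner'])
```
[6, 7, 7, 96]
[8, 2, 237]
[6, 7, 7]
[8, 2]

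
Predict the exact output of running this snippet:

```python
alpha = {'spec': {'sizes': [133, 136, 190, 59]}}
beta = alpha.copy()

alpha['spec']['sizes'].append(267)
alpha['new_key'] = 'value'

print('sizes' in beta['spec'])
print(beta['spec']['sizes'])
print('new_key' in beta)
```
True
[133, 136, 190, 59, 267]
False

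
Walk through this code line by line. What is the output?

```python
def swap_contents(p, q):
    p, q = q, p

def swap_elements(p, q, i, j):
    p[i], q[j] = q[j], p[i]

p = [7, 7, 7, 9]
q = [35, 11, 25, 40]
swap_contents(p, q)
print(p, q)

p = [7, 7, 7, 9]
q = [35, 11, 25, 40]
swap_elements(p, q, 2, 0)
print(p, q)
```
[7, 7, 7, 9] [35, 11, 25, 40]
[7, 7, 35, 9] [7, 11, 25, 40]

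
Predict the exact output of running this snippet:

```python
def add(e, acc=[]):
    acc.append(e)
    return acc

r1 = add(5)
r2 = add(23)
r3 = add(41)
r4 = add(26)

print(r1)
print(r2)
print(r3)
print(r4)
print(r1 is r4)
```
[5, 23, 41, 26]
[5, 23, 41, 26]
[5, 23, 41, 26]
[5, 23, 41, 26]
True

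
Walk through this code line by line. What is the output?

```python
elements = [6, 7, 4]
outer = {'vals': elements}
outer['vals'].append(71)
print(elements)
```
[6, 7, 4, 71]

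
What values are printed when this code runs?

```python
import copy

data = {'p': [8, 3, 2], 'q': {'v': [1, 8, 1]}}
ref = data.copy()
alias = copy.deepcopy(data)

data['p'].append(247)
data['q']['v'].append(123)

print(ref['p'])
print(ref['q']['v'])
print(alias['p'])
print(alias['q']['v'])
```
[8, 3, 2, 247]
[1, 8, 1, 123]
[8, 3, 2]
[1, 8, 1]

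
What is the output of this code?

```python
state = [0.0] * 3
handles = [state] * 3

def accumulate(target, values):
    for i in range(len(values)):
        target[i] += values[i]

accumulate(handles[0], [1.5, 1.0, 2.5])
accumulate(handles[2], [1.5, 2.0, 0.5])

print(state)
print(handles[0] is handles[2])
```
[3.0, 3.0, 3.0]
True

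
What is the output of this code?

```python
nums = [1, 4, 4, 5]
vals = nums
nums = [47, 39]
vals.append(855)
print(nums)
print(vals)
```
[47, 39]
[1, 4, 4, 5, 855]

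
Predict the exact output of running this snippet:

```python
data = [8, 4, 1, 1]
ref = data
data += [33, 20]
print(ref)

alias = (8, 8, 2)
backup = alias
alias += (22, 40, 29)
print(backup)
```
[8, 4, 1, 1, 33, 20]
(8, 8, 2)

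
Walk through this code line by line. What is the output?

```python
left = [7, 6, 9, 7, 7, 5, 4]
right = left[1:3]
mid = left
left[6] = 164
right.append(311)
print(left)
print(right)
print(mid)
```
[7, 6, 9, 7, 7, 5, 164]
[6, 9, 311]
[7, 6, 9, 7, 7, 5, 164]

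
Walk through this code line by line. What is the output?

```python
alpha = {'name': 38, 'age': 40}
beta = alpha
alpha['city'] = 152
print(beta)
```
{'name': 38, 'age': 40, 'city': 152}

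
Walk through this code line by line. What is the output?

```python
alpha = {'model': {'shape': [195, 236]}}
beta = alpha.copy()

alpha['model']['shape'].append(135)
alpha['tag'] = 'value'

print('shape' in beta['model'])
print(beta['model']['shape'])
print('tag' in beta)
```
True
[195, 236, 135]
False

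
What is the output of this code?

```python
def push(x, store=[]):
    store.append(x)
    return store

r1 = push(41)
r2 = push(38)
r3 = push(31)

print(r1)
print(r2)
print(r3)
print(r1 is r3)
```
[41, 38, 31]
[41, 38, 31]
[41, 38, 31]
True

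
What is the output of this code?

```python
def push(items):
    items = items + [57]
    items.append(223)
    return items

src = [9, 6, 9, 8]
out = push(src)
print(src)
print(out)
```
[9, 6, 9, 8]
[9, 6, 9, 8, 57, 223]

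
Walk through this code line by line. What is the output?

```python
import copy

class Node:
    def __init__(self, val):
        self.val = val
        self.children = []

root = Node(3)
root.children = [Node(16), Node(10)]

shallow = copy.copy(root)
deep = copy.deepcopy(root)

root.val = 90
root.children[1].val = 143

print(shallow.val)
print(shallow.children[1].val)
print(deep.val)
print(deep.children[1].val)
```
3
143
3
10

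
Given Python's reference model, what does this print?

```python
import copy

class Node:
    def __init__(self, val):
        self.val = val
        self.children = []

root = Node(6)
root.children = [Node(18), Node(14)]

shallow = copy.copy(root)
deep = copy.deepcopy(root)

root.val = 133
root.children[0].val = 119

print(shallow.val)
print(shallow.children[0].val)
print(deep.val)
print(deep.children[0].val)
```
6
119
6
18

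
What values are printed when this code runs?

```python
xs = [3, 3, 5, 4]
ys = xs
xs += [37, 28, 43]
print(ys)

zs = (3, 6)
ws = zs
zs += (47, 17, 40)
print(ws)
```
[3, 3, 5, 4, 37, 28, 43]
(3, 6)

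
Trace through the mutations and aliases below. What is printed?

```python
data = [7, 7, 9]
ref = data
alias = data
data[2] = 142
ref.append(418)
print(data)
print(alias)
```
[7, 7, 142, 418]
[7, 7, 142, 418]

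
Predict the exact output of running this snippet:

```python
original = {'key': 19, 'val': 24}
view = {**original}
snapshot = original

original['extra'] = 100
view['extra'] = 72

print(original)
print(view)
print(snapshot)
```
{'key': 19, 'val': 24, 'extra': 100}
{'key': 19, 'val': 24, 'extra': 72}
{'key': 19, 'val': 24, 'extra': 100}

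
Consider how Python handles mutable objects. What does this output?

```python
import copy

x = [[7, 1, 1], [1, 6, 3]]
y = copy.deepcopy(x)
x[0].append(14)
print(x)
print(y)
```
[[7, 1, 1, 14], [1, 6, 3]]
[[7, 1, 1], [1, 6, 3]]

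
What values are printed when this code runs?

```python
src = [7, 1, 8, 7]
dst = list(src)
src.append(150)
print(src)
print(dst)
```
[7, 1, 8, 7, 150]
[7, 1, 8, 7]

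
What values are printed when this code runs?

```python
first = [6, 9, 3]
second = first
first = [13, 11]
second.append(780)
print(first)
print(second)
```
[13, 11]
[6, 9, 3, 780]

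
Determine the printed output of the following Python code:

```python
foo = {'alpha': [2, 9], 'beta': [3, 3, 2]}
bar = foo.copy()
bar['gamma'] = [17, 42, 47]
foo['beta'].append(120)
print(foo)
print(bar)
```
{'alpha': [2, 9], 'beta': [3, 3, 2, 120]}
{'alpha': [2, 9], 'beta': [3, 3, 2, 120], 'gamma': [17, 42, 47]}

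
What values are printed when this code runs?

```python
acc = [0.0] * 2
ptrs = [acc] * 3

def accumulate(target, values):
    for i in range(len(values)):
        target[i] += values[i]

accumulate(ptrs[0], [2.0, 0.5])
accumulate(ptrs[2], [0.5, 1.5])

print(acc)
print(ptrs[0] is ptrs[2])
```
[2.5, 2.0]
True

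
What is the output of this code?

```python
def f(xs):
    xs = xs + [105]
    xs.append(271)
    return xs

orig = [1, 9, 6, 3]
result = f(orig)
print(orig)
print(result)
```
[1, 9, 6, 3]
[1, 9, 6, 3, 105, 271]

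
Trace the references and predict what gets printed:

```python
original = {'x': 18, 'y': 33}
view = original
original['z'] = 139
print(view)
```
{'x': 18, 'y': 33, 'z': 139}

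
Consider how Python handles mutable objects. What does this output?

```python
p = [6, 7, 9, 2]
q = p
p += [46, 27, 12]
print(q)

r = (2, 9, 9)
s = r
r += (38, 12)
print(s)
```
[6, 7, 9, 2, 46, 27, 12]
(2, 9, 9)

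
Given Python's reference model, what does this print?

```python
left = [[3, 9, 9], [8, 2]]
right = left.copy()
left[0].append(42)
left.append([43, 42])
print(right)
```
[[3, 9, 9, 42], [8, 2]]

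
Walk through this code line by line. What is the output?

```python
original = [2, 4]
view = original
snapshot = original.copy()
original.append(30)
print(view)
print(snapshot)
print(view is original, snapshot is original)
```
[2, 4, 30]
[2, 4]
True False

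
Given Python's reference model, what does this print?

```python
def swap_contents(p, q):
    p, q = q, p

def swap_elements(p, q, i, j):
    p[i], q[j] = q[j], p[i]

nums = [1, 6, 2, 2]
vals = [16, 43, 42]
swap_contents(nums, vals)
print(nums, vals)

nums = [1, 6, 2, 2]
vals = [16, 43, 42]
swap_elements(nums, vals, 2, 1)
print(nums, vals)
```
[1, 6, 2, 2] [16, 43, 42]
[1, 6, 43, 2] [16, 2, 42]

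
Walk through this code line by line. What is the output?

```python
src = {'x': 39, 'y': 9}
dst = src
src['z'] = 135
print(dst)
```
{'x': 39, 'y': 9, 'z': 135}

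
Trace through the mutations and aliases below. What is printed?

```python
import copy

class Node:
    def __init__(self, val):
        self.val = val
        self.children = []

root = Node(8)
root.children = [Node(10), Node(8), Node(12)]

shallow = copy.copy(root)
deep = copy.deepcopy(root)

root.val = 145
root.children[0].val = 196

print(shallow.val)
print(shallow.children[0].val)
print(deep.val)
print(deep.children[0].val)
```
8
196
8
10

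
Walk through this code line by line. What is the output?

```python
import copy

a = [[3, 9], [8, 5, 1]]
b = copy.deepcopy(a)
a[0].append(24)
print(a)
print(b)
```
[[3, 9, 24], [8, 5, 1]]
[[3, 9], [8, 5, 1]]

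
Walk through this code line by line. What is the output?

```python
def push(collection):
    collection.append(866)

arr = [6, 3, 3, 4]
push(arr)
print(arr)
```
[6, 3, 3, 4, 866]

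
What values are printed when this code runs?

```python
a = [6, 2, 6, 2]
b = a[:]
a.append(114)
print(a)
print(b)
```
[6, 2, 6, 2, 114]
[6, 2, 6, 2]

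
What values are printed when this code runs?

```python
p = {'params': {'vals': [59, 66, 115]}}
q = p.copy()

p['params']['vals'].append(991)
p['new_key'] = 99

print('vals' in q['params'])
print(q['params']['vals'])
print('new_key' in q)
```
True
[59, 66, 115, 991]
False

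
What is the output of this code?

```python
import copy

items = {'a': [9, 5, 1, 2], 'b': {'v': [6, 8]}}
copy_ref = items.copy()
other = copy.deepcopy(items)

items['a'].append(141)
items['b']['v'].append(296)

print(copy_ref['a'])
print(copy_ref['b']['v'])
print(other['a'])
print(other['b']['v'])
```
[9, 5, 1, 2, 141]
[6, 8, 296]
[9, 5, 1, 2]
[6, 8]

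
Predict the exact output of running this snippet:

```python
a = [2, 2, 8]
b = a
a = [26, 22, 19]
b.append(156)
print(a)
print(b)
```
[26, 22, 19]
[2, 2, 8, 156]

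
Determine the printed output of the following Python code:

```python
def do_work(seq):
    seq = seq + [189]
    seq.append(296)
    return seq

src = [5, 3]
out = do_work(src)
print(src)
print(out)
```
[5, 3]
[5, 3, 189, 296]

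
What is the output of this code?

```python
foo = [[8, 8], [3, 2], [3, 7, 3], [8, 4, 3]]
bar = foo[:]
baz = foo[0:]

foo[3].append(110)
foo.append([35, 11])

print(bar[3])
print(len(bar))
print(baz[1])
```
[8, 4, 3, 110]
4
[3, 2]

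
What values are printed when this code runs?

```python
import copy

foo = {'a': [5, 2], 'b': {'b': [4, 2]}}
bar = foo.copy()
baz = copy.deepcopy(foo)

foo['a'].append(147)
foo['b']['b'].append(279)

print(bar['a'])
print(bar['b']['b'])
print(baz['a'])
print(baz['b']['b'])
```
[5, 2, 147]
[4, 2, 279]
[5, 2]
[4, 2]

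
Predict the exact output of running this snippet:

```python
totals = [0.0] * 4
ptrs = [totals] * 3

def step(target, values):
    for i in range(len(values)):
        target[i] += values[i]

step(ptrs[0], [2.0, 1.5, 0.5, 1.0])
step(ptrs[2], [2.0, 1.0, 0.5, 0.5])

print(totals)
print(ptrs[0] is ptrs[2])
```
[4.0, 2.5, 1.0, 1.5]
True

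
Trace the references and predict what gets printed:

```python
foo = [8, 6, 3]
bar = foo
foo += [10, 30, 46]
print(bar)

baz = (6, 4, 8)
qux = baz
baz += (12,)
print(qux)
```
[8, 6, 3, 10, 30, 46]
(6, 4, 8)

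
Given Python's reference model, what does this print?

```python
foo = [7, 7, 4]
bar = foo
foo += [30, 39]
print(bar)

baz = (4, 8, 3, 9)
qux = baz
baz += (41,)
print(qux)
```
[7, 7, 4, 30, 39]
(4, 8, 3, 9)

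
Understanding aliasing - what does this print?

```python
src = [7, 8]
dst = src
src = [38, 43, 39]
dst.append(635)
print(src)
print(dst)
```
[38, 43, 39]
[7, 8, 635]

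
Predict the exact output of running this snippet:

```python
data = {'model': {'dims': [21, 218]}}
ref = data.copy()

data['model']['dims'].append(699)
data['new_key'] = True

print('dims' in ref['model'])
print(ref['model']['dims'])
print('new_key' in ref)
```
True
[21, 218, 699]
False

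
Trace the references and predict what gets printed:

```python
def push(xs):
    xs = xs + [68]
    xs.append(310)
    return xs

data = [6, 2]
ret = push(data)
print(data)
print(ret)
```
[6, 2]
[6, 2, 68, 310]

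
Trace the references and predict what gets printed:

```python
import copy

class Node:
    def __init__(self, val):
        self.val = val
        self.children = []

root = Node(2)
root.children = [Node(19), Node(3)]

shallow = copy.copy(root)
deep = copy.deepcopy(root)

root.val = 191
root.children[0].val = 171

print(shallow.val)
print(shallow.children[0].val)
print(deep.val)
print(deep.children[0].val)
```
2
171
2
19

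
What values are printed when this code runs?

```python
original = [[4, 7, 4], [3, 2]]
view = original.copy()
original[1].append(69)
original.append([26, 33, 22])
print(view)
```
[[4, 7, 4], [3, 2, 69]]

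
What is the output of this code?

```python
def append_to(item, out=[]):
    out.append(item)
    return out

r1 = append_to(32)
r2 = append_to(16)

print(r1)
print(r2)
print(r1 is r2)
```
[32, 16]
[32, 16]
True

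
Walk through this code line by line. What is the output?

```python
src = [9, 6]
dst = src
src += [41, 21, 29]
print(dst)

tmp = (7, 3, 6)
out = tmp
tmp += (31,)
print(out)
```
[9, 6, 41, 21, 29]
(7, 3, 6)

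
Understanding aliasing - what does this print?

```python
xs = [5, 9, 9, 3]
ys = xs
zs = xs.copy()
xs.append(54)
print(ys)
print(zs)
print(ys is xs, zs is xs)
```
[5, 9, 9, 3, 54]
[5, 9, 9, 3]
True False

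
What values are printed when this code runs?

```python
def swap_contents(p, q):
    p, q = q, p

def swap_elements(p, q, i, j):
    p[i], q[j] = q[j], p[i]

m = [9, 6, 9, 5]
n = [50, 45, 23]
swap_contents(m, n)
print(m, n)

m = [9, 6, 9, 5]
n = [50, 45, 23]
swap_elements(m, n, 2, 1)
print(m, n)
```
[9, 6, 9, 5] [50, 45, 23]
[9, 6, 45, 5] [50, 9, 23]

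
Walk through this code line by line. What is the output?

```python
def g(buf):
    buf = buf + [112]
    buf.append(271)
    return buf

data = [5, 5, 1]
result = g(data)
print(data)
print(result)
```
[5, 5, 1]
[5, 5, 1, 112, 271]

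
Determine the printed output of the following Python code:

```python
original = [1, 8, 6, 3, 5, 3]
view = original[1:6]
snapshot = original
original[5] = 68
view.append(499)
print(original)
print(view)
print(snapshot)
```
[1, 8, 6, 3, 5, 68]
[8, 6, 3, 5, 3, 499]
[1, 8, 6, 3, 5, 68]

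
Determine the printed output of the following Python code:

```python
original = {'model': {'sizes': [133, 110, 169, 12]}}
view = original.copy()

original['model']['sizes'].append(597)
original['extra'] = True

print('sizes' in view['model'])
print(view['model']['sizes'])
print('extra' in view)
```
True
[133, 110, 169, 12, 597]
False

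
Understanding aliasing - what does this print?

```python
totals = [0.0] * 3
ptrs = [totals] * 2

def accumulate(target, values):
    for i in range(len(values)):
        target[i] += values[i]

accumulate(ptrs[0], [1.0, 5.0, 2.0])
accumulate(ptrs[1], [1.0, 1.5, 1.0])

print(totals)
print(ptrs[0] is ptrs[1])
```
[2.0, 6.5, 3.0]
True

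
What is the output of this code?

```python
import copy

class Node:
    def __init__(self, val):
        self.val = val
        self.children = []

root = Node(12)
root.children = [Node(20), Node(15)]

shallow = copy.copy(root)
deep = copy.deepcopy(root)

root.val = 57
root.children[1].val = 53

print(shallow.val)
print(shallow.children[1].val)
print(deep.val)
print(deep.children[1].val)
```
12
53
12
15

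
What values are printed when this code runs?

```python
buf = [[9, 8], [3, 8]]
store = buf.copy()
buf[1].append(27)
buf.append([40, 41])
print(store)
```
[[9, 8], [3, 8, 27]]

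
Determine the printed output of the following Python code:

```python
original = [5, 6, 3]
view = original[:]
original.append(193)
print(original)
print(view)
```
[5, 6, 3, 193]
[5, 6, 3]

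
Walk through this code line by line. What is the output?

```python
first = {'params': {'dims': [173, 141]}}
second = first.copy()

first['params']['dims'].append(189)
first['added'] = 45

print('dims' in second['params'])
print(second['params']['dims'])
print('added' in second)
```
True
[173, 141, 189]
False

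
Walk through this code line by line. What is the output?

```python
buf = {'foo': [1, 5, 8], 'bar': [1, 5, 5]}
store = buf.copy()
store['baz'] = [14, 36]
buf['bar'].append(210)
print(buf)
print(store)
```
{'foo': [1, 5, 8], 'bar': [1, 5, 5, 210]}
{'foo': [1, 5, 8], 'bar': [1, 5, 5, 210], 'baz': [14, 36]}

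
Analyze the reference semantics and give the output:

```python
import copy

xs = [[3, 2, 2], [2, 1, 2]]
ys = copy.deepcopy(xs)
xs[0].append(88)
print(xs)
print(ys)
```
[[3, 2, 2, 88], [2, 1, 2]]
[[3, 2, 2], [2, 1, 2]]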